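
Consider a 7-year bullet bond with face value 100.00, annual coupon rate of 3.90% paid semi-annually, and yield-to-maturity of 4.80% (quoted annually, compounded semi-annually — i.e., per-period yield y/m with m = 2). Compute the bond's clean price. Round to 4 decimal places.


Answer: Price = 94.7025

Derivation:
Coupon per period c = face * coupon_rate / m = 1.950000
Periods per year m = 2; per-period yield y/m = 0.024000
Number of cashflows N = 14
Cashflows (t years, CF_t, discount factor 1/(1+y/m)^(m*t), PV):
  t = 0.5000: CF_t = 1.950000, DF = 0.976562, PV = 1.904297
  t = 1.0000: CF_t = 1.950000, DF = 0.953674, PV = 1.859665
  t = 1.5000: CF_t = 1.950000, DF = 0.931323, PV = 1.816079
  t = 2.0000: CF_t = 1.950000, DF = 0.909495, PV = 1.773515
  t = 2.5000: CF_t = 1.950000, DF = 0.888178, PV = 1.731948
  t = 3.0000: CF_t = 1.950000, DF = 0.867362, PV = 1.691355
  t = 3.5000: CF_t = 1.950000, DF = 0.847033, PV = 1.651714
  t = 4.0000: CF_t = 1.950000, DF = 0.827181, PV = 1.613002
  t = 4.5000: CF_t = 1.950000, DF = 0.807794, PV = 1.575197
  t = 5.0000: CF_t = 1.950000, DF = 0.788861, PV = 1.538279
  t = 5.5000: CF_t = 1.950000, DF = 0.770372, PV = 1.502225
  t = 6.0000: CF_t = 1.950000, DF = 0.752316, PV = 1.467017
  t = 6.5000: CF_t = 1.950000, DF = 0.734684, PV = 1.432634
  t = 7.0000: CF_t = 101.950000, DF = 0.717465, PV = 73.145538
Price P = sum_t PV_t = 94.702465


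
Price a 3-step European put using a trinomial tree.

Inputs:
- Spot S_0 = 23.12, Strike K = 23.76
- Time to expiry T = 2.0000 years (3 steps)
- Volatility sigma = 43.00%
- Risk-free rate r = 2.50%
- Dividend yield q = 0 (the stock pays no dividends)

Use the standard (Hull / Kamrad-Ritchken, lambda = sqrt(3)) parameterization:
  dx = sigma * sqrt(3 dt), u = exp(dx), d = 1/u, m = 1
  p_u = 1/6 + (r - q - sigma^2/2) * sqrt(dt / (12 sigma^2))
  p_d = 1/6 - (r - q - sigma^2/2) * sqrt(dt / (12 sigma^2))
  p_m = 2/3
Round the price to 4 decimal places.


Answer: Price = V(0,0) = 4.7970

Derivation:
dt = T/N = 0.666667; dx = sigma*sqrt(3*dt) = 0.608112
u = exp(dx) = 1.836960; d = 1/u = 0.544378
p_u = 0.129694, p_m = 0.666667, p_d = 0.203639
Discount per step: exp(-r*dt) = 0.983471
Stock lattice S(k, j) with j the centered position index:
  k=0: S(0,+0) = 23.1200
  k=1: S(1,-1) = 12.5860; S(1,+0) = 23.1200; S(1,+1) = 42.4705
  k=2: S(2,-2) = 6.8515; S(2,-1) = 12.5860; S(2,+0) = 23.1200; S(2,+1) = 42.4705; S(2,+2) = 78.0166
  k=3: S(3,-3) = 3.7298; S(3,-2) = 6.8515; S(3,-1) = 12.5860; S(3,+0) = 23.1200; S(3,+1) = 42.4705; S(3,+2) = 78.0166; S(3,+3) = 143.3134
Terminal payoffs V(N, j) = max(K - S_T, 0):
  V(3,-3) = 20.030170; V(3,-2) = 16.908454; V(3,-1) = 11.173986; V(3,+0) = 0.640000; V(3,+1) = 0.000000; V(3,+2) = 0.000000; V(3,+3) = 0.000000
Backward induction: V(k, j) = exp(-r*dt) * [p_u * V(k+1, j+1) + p_m * V(k+1, j) + p_d * V(k+1, j-1)]
  V(2,-2) = exp(-r*dt) * [p_u*11.173986 + p_m*16.908454 + p_d*20.030170] = 16.522743
  V(2,-1) = exp(-r*dt) * [p_u*0.640000 + p_m*11.173986 + p_d*16.908454] = 10.794139
  V(2,+0) = exp(-r*dt) * [p_u*0.000000 + p_m*0.640000 + p_d*11.173986] = 2.657464
  V(2,+1) = exp(-r*dt) * [p_u*0.000000 + p_m*0.000000 + p_d*0.640000] = 0.128175
  V(2,+2) = exp(-r*dt) * [p_u*0.000000 + p_m*0.000000 + p_d*0.000000] = 0.000000
  V(1,-1) = exp(-r*dt) * [p_u*2.657464 + p_m*10.794139 + p_d*16.522743] = 10.725175
  V(1,+0) = exp(-r*dt) * [p_u*0.128175 + p_m*2.657464 + p_d*10.794139] = 3.920485
  V(1,+1) = exp(-r*dt) * [p_u*0.000000 + p_m*0.128175 + p_d*2.657464] = 0.616256
  V(0,+0) = exp(-r*dt) * [p_u*0.616256 + p_m*3.920485 + p_d*10.725175] = 4.797026


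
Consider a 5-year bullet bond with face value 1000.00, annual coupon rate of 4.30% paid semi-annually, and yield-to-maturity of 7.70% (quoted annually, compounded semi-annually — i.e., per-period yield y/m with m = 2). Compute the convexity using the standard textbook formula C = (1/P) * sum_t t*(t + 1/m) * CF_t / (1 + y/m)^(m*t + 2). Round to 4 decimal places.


Coupon per period c = face * coupon_rate / m = 21.500000
Periods per year m = 2; per-period yield y/m = 0.038500
Number of cashflows N = 10
Cashflows (t years, CF_t, discount factor 1/(1+y/m)^(m*t), PV):
  t = 0.5000: CF_t = 21.500000, DF = 0.962927, PV = 20.702937
  t = 1.0000: CF_t = 21.500000, DF = 0.927229, PV = 19.935423
  t = 1.5000: CF_t = 21.500000, DF = 0.892854, PV = 19.196363
  t = 2.0000: CF_t = 21.500000, DF = 0.859754, PV = 18.484702
  t = 2.5000: CF_t = 21.500000, DF = 0.827880, PV = 17.799424
  t = 3.0000: CF_t = 21.500000, DF = 0.797188, PV = 17.139552
  t = 3.5000: CF_t = 21.500000, DF = 0.767635, PV = 16.504142
  t = 4.0000: CF_t = 21.500000, DF = 0.739176, PV = 15.892289
  t = 4.5000: CF_t = 21.500000, DF = 0.711773, PV = 15.303119
  t = 5.0000: CF_t = 1021.500000, DF = 0.685386, PV = 700.121416
Price P = sum_t PV_t = 861.079367
Convexity numerator sum_t t*(t + 1/m) * CF_t / (1+y/m)^(m*t + 2):
  t = 0.5000: term = 9.598182
  t = 1.0000: term = 27.727053
  t = 1.5000: term = 53.398273
  t = 2.0000: term = 85.697758
  t = 2.5000: term = 123.781066
  t = 3.0000: term = 166.869034
  t = 3.5000: term = 214.243664
  t = 4.0000: term = 265.244237
  t = 4.5000: term = 319.263646
  t = 5.0000: term = 17852.253878
Convexity = (1/P) * sum = 19118.076790 / 861.079367 = 22.202456

Answer: Convexity = 22.2025


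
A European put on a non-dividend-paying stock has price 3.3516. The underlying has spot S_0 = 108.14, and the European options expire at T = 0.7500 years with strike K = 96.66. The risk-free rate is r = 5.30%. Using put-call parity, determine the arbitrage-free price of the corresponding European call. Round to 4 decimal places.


Put-call parity: C - P = S_0 * exp(-qT) - K * exp(-rT).
S_0 * exp(-qT) = 108.1400 * 1.00000000 = 108.14000000
K * exp(-rT) = 96.6600 * 0.96102967 = 92.89312757
C = P + S*exp(-qT) - K*exp(-rT)
C = 3.3516 + 108.14000000 - 92.89312757 = 18.5985

Answer: Call price = 18.5985


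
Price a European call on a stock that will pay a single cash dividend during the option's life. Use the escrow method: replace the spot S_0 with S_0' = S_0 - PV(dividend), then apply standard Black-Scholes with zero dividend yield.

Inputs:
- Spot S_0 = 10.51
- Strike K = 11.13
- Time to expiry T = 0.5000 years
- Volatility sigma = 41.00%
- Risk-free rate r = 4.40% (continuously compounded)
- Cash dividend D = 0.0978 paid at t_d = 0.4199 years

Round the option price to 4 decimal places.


PV(D) = D * exp(-r * t_d) = 0.0978 * 0.98169403 = 0.09600968
S_0' = S_0 - PV(D) = 10.5100 - 0.09600968 = 10.41399032
d1 = (ln(S_0'/K) + (r + sigma^2/2)*T) / (sigma*sqrt(T)) = -0.00851646
d2 = d1 - sigma*sqrt(T) = -0.29843024
exp(-rT) = 0.97824024
N(d1) = 0.49660246; N(d2) = 0.38268741
C = S_0' * N(d1) - K * exp(-rT) * N(d2) = 10.41399032 * 0.49660246 - 11.1300 * 0.97824024 * 0.38268741 = 1.0050

Answer: Price = 1.0050


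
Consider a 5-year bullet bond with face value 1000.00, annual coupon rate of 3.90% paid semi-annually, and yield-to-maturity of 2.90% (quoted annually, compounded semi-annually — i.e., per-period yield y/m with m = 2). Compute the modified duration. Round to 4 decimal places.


Answer: Modified duration = 4.5362

Derivation:
Coupon per period c = face * coupon_rate / m = 19.500000
Periods per year m = 2; per-period yield y/m = 0.014500
Number of cashflows N = 10
Cashflows (t years, CF_t, discount factor 1/(1+y/m)^(m*t), PV):
  t = 0.5000: CF_t = 19.500000, DF = 0.985707, PV = 19.221291
  t = 1.0000: CF_t = 19.500000, DF = 0.971619, PV = 18.946566
  t = 1.5000: CF_t = 19.500000, DF = 0.957732, PV = 18.675767
  t = 2.0000: CF_t = 19.500000, DF = 0.944043, PV = 18.408839
  t = 2.5000: CF_t = 19.500000, DF = 0.930550, PV = 18.145726
  t = 3.0000: CF_t = 19.500000, DF = 0.917250, PV = 17.886374
  t = 3.5000: CF_t = 19.500000, DF = 0.904140, PV = 17.630728
  t = 4.0000: CF_t = 19.500000, DF = 0.891217, PV = 17.378737
  t = 4.5000: CF_t = 19.500000, DF = 0.878479, PV = 17.130347
  t = 5.0000: CF_t = 1019.500000, DF = 0.865923, PV = 882.808928
Price P = sum_t PV_t = 1046.233303
First compute Macaulay numerator sum_t t * PV_t:
  t * PV_t at t = 0.5000: 9.610646
  t * PV_t at t = 1.0000: 18.946566
  t * PV_t at t = 1.5000: 28.013651
  t * PV_t at t = 2.0000: 36.817679
  t * PV_t at t = 2.5000: 45.364316
  t * PV_t at t = 3.0000: 53.659121
  t * PV_t at t = 3.5000: 61.707549
  t * PV_t at t = 4.0000: 69.514946
  t * PV_t at t = 4.5000: 77.086559
  t * PV_t at t = 5.0000: 4414.044638
Macaulay duration D = 4814.765671 / 1046.233303 = 4.602000
Modified duration = D / (1 + y/m) = 4.602000 / (1 + 0.014500) = 4.536225


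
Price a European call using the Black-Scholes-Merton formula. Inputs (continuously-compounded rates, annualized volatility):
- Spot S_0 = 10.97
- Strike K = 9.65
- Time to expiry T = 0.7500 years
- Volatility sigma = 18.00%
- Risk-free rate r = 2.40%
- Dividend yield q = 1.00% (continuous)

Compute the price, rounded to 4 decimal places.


Answer: Price = 1.5719

Derivation:
d1 = (ln(S/K) + (r - q + 0.5*sigma^2) * T) / (sigma * sqrt(T)) = 0.96774399
d2 = d1 - sigma * sqrt(T) = 0.81185942
exp(-rT) = 0.98216103; exp(-qT) = 0.99252805
C = S_0 * exp(-qT) * N(d1) - K * exp(-rT) * N(d2)
N(d1) = 0.83341388; N(d2) = 0.79156385
C = 10.9700 * 0.99252805 * 0.83341388 - 9.6500 * 0.98216103 * 0.79156385 = 1.5719


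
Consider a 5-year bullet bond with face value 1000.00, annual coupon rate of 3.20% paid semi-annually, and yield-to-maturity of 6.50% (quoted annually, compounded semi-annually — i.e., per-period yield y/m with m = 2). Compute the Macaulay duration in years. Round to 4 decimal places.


Coupon per period c = face * coupon_rate / m = 16.000000
Periods per year m = 2; per-period yield y/m = 0.032500
Number of cashflows N = 10
Cashflows (t years, CF_t, discount factor 1/(1+y/m)^(m*t), PV):
  t = 0.5000: CF_t = 16.000000, DF = 0.968523, PV = 15.496368
  t = 1.0000: CF_t = 16.000000, DF = 0.938037, PV = 15.008589
  t = 1.5000: CF_t = 16.000000, DF = 0.908510, PV = 14.536164
  t = 2.0000: CF_t = 16.000000, DF = 0.879913, PV = 14.078609
  t = 2.5000: CF_t = 16.000000, DF = 0.852216, PV = 13.635456
  t = 3.0000: CF_t = 16.000000, DF = 0.825391, PV = 13.206253
  t = 3.5000: CF_t = 16.000000, DF = 0.799410, PV = 12.790560
  t = 4.0000: CF_t = 16.000000, DF = 0.774247, PV = 12.387952
  t = 4.5000: CF_t = 16.000000, DF = 0.749876, PV = 11.998016
  t = 5.0000: CF_t = 1016.000000, DF = 0.726272, PV = 737.892514
Price P = sum_t PV_t = 861.030481
Macaulay numerator sum_t t * PV_t:
  t * PV_t at t = 0.5000: 7.748184
  t * PV_t at t = 1.0000: 15.008589
  t * PV_t at t = 1.5000: 21.804245
  t * PV_t at t = 2.0000: 28.157218
  t * PV_t at t = 2.5000: 34.088641
  t * PV_t at t = 3.0000: 39.618760
  t * PV_t at t = 3.5000: 44.766960
  t * PV_t at t = 4.0000: 49.551806
  t * PV_t at t = 4.5000: 53.991072
  t * PV_t at t = 5.0000: 3689.462572
Macaulay duration D = (sum_t t * PV_t) / P = 3984.198048 / 861.030481 = 4.627244

Answer: Macaulay duration = 4.6272 years


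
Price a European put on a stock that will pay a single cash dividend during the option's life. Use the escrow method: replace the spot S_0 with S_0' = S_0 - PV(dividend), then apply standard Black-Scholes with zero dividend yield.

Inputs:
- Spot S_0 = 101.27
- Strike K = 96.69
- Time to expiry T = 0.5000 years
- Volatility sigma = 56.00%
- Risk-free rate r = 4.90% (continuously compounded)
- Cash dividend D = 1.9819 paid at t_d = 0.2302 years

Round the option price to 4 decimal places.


Answer: Price = 12.8423

Derivation:
PV(D) = D * exp(-r * t_d) = 1.9819 * 0.98878358 = 1.95967017
S_0' = S_0 - PV(D) = 101.2700 - 1.95967017 = 99.31032983
d1 = (ln(S_0'/K) + (r + sigma^2/2)*T) / (sigma*sqrt(T)) = 0.32738945
d2 = d1 - sigma*sqrt(T) = -0.06859035
exp(-rT) = 0.97579769
N(-d1) = 0.37168667; N(-d2) = 0.52734215
P = K * exp(-rT) * N(-d2) - S_0' * N(-d1) = 96.6900 * 0.97579769 * 0.52734215 - 99.31032983 * 0.37168667 = 12.8423


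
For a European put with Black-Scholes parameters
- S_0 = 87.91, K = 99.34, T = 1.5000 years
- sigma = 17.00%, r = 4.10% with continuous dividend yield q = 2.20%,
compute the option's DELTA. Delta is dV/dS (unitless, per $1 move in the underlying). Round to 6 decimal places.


d1 = -0.3460972711; d2 = -0.5543038992
phi(d1) = 0.3757503970; exp(-qT) = 0.9675385596; exp(-rT) = 0.9403529457
N(-d1) = 0.6353651929
Delta = -exp(-qT) * N(-d1) = -0.9675385596 * 0.6353651929 = -0.614740

Answer: Delta = -0.614740


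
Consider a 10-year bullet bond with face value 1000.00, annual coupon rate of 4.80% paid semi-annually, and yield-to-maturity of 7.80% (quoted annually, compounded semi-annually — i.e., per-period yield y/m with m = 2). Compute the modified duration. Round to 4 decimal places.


Answer: Modified duration = 7.4795

Derivation:
Coupon per period c = face * coupon_rate / m = 24.000000
Periods per year m = 2; per-period yield y/m = 0.039000
Number of cashflows N = 20
Cashflows (t years, CF_t, discount factor 1/(1+y/m)^(m*t), PV):
  t = 0.5000: CF_t = 24.000000, DF = 0.962464, PV = 23.099134
  t = 1.0000: CF_t = 24.000000, DF = 0.926337, PV = 22.232083
  t = 1.5000: CF_t = 24.000000, DF = 0.891566, PV = 21.397577
  t = 2.0000: CF_t = 24.000000, DF = 0.858100, PV = 20.594396
  t = 2.5000: CF_t = 24.000000, DF = 0.825890, PV = 19.821362
  t = 3.0000: CF_t = 24.000000, DF = 0.794889, PV = 19.077346
  t = 3.5000: CF_t = 24.000000, DF = 0.765052, PV = 18.361257
  t = 4.0000: CF_t = 24.000000, DF = 0.736335, PV = 17.672047
  t = 4.5000: CF_t = 24.000000, DF = 0.708696, PV = 17.008708
  t = 5.0000: CF_t = 24.000000, DF = 0.682094, PV = 16.370267
  t = 5.5000: CF_t = 24.000000, DF = 0.656491, PV = 15.755791
  t = 6.0000: CF_t = 24.000000, DF = 0.631849, PV = 15.164380
  t = 6.5000: CF_t = 24.000000, DF = 0.608132, PV = 14.595169
  t = 7.0000: CF_t = 24.000000, DF = 0.585305, PV = 14.047323
  t = 7.5000: CF_t = 24.000000, DF = 0.563335, PV = 13.520042
  t = 8.0000: CF_t = 24.000000, DF = 0.542190, PV = 13.012552
  t = 8.5000: CF_t = 24.000000, DF = 0.521838, PV = 12.524112
  t = 9.0000: CF_t = 24.000000, DF = 0.502250, PV = 12.054006
  t = 9.5000: CF_t = 24.000000, DF = 0.483398, PV = 11.601545
  t = 10.0000: CF_t = 1024.000000, DF = 0.465253, PV = 476.418926
Price P = sum_t PV_t = 794.328022
First compute Macaulay numerator sum_t t * PV_t:
  t * PV_t at t = 0.5000: 11.549567
  t * PV_t at t = 1.0000: 22.232083
  t * PV_t at t = 1.5000: 32.096366
  t * PV_t at t = 2.0000: 41.188791
  t * PV_t at t = 2.5000: 49.553406
  t * PV_t at t = 3.0000: 57.232038
  t * PV_t at t = 3.5000: 64.264399
  t * PV_t at t = 4.0000: 70.688189
  t * PV_t at t = 4.5000: 76.539184
  t * PV_t at t = 5.0000: 81.851336
  t * PV_t at t = 5.5000: 86.656852
  t * PV_t at t = 6.0000: 90.986283
  t * PV_t at t = 6.5000: 94.868597
  t * PV_t at t = 7.0000: 98.331263
  t * PV_t at t = 7.5000: 101.400312
  t * PV_t at t = 8.0000: 104.100417
  t * PV_t at t = 8.5000: 106.454950
  t * PV_t at t = 9.0000: 108.486050
  t * PV_t at t = 9.5000: 110.214680
  t * PV_t at t = 10.0000: 4764.189257
Macaulay duration D = 6172.884018 / 794.328022 = 7.771203
Modified duration = D / (1 + y/m) = 7.771203 / (1 + 0.039000) = 7.479502


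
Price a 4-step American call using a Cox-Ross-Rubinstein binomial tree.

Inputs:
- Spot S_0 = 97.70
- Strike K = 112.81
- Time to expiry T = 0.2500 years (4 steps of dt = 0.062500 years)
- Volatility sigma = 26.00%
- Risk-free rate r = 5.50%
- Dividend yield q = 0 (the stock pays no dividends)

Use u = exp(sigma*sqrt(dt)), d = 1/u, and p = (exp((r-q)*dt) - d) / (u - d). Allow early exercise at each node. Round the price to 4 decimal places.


dt = T/N = 0.062500
u = exp(sigma*sqrt(dt)) = 1.067159; d = 1/u = 0.937067
p = (exp((r-q)*dt) - d) / (u - d) = 0.510225
Discount per step: exp(-r*dt) = 0.996568
Stock lattice S(k, i) with i counting down-moves:
  k=0: S(0,0) = 97.7000
  k=1: S(1,0) = 104.2614; S(1,1) = 91.5515
  k=2: S(2,0) = 111.2635; S(2,1) = 97.7000; S(2,2) = 85.7899
  k=3: S(3,0) = 118.7359; S(3,1) = 104.2614; S(3,2) = 91.5515; S(3,3) = 80.3909
  k=4: S(4,0) = 126.7101; S(4,1) = 111.2635; S(4,2) = 97.7000; S(4,3) = 85.7899; S(4,4) = 75.3317
Terminal payoffs V(N, i) = max(S_T - K, 0):
  V(4,0) = 13.900069; V(4,1) = 0.000000; V(4,2) = 0.000000; V(4,3) = 0.000000; V(4,4) = 0.000000
Backward induction: V(k, i) = exp(-r*dt) * [p * V(k+1, i) + (1-p) * V(k+1, i+1)]; then take max(V_cont, immediate exercise) for American.
  V(3,0) = exp(-r*dt) * [p*13.900069 + (1-p)*0.000000] = 7.067824; exercise = 5.925883; V(3,0) = max -> 7.067824
  V(3,1) = exp(-r*dt) * [p*0.000000 + (1-p)*0.000000] = 0.000000; exercise = 0.000000; V(3,1) = max -> 0.000000
  V(3,2) = exp(-r*dt) * [p*0.000000 + (1-p)*0.000000] = 0.000000; exercise = 0.000000; V(3,2) = max -> 0.000000
  V(3,3) = exp(-r*dt) * [p*0.000000 + (1-p)*0.000000] = 0.000000; exercise = 0.000000; V(3,3) = max -> 0.000000
  V(2,0) = exp(-r*dt) * [p*7.067824 + (1-p)*0.000000] = 3.593805; exercise = 0.000000; V(2,0) = max -> 3.593805
  V(2,1) = exp(-r*dt) * [p*0.000000 + (1-p)*0.000000] = 0.000000; exercise = 0.000000; V(2,1) = max -> 0.000000
  V(2,2) = exp(-r*dt) * [p*0.000000 + (1-p)*0.000000] = 0.000000; exercise = 0.000000; V(2,2) = max -> 0.000000
  V(1,0) = exp(-r*dt) * [p*3.593805 + (1-p)*0.000000] = 1.827356; exercise = 0.000000; V(1,0) = max -> 1.827356
  V(1,1) = exp(-r*dt) * [p*0.000000 + (1-p)*0.000000] = 0.000000; exercise = 0.000000; V(1,1) = max -> 0.000000
  V(0,0) = exp(-r*dt) * [p*1.827356 + (1-p)*0.000000] = 0.929163; exercise = 0.000000; V(0,0) = max -> 0.929163

Answer: Price = V(0,0) = 0.9292


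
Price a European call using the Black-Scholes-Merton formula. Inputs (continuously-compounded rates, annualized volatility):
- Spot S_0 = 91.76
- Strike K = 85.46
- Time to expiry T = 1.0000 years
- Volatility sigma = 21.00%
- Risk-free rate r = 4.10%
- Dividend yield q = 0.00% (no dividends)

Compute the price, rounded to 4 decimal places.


Answer: Price = 13.1398

Derivation:
d1 = (ln(S/K) + (r - q + 0.5*sigma^2) * T) / (sigma * sqrt(T)) = 0.63894306
d2 = d1 - sigma * sqrt(T) = 0.42894306
exp(-rT) = 0.95982913; exp(-qT) = 1.00000000
C = S_0 * exp(-qT) * N(d1) - K * exp(-rT) * N(d2)
N(d1) = 0.73857001; N(d2) = 0.66601767
C = 91.7600 * 1.00000000 * 0.73857001 - 85.4600 * 0.95982913 * 0.66601767 = 13.1398


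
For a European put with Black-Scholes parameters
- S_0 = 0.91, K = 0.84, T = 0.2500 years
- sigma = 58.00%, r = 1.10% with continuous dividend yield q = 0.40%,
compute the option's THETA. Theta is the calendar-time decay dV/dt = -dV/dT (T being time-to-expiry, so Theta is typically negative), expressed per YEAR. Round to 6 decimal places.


d1 = 0.4270438196; d2 = 0.1370438196
phi(d1) = 0.3641746404; exp(-qT) = 0.9990004998; exp(-rT) = 0.9972537778
Theta = -S*exp(-qT)*phi(d1)*sigma/(2*sqrt(T)) + r*K*exp(-rT)*N(-d2) - q*S*exp(-qT)*N(-d1)
N(-d1) = 0.3346737057; N(-d2) = 0.4454980794; sqrt(T) = 0.5000000000
Term 1 = -0.9100 * 0.9990004998 * 0.3641746404 * 0.5800 / (2 * 0.5000000000) = -0.1920192599
Term 2 = 0.0110 * 0.8400 * 0.9972537778 * 0.4454980794 = 0.0041050977
Term 3 = -0.0040 * 0.9100 * 0.9990004998 * 0.3346737057 = -0.0012169947
Theta = -0.1920192599 + (0.0041050977) + (-0.0012169947) = -0.189131

Answer: Theta = -0.189131


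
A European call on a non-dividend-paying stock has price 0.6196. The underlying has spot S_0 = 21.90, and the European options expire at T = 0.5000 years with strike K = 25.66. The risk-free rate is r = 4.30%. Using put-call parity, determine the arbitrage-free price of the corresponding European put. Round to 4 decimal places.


Put-call parity: C - P = S_0 * exp(-qT) - K * exp(-rT).
S_0 * exp(-qT) = 21.9000 * 1.00000000 = 21.90000000
K * exp(-rT) = 25.6600 * 0.97872948 = 25.11419839
P = C - S*exp(-qT) + K*exp(-rT)
P = 0.6196 - 21.90000000 + 25.11419839 = 3.8338

Answer: Put price = 3.8338


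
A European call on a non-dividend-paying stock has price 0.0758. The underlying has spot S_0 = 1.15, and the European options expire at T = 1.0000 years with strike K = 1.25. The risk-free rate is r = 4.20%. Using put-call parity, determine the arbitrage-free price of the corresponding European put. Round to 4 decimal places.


Put-call parity: C - P = S_0 * exp(-qT) - K * exp(-rT).
S_0 * exp(-qT) = 1.1500 * 1.00000000 = 1.15000000
K * exp(-rT) = 1.2500 * 0.95886978 = 1.19858723
P = C - S*exp(-qT) + K*exp(-rT)
P = 0.0758 - 1.15000000 + 1.19858723 = 0.1244

Answer: Put price = 0.1244


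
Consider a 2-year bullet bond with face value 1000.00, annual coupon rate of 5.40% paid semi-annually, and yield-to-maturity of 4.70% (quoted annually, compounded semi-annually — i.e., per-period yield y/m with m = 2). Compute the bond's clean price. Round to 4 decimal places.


Answer: Price = 1013.2146

Derivation:
Coupon per period c = face * coupon_rate / m = 27.000000
Periods per year m = 2; per-period yield y/m = 0.023500
Number of cashflows N = 4
Cashflows (t years, CF_t, discount factor 1/(1+y/m)^(m*t), PV):
  t = 0.5000: CF_t = 27.000000, DF = 0.977040, PV = 26.380068
  t = 1.0000: CF_t = 27.000000, DF = 0.954606, PV = 25.774371
  t = 1.5000: CF_t = 27.000000, DF = 0.932688, PV = 25.182580
  t = 2.0000: CF_t = 1027.000000, DF = 0.911273, PV = 935.877606
Price P = sum_t PV_t = 1013.214625


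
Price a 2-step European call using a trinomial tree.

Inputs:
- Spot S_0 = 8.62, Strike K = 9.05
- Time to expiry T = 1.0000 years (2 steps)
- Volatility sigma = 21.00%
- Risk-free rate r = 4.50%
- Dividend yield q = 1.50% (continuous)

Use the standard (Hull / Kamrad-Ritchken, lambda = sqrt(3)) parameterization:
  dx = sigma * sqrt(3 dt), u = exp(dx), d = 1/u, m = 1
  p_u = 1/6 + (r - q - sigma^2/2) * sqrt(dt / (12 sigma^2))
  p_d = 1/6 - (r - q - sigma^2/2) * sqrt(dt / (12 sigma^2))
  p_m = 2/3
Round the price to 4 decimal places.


dt = T/N = 0.500000; dx = sigma*sqrt(3*dt) = 0.257196
u = exp(dx) = 1.293299; d = 1/u = 0.773216
p_u = 0.174394, p_m = 0.666667, p_d = 0.158939
Discount per step: exp(-r*dt) = 0.977751
Stock lattice S(k, j) with j the centered position index:
  k=0: S(0,+0) = 8.6200
  k=1: S(1,-1) = 6.6651; S(1,+0) = 8.6200; S(1,+1) = 11.1482
  k=2: S(2,-2) = 5.1536; S(2,-1) = 6.6651; S(2,+0) = 8.6200; S(2,+1) = 11.1482; S(2,+2) = 14.4180
Terminal payoffs V(N, j) = max(S_T - K, 0):
  V(2,-2) = 0.000000; V(2,-1) = 0.000000; V(2,+0) = 0.000000; V(2,+1) = 2.098239; V(2,+2) = 5.368007
Backward induction: V(k, j) = exp(-r*dt) * [p_u * V(k+1, j+1) + p_m * V(k+1, j) + p_d * V(k+1, j-1)]
  V(1,-1) = exp(-r*dt) * [p_u*0.000000 + p_m*0.000000 + p_d*0.000000] = 0.000000
  V(1,+0) = exp(-r*dt) * [p_u*2.098239 + p_m*0.000000 + p_d*0.000000] = 0.357779
  V(1,+1) = exp(-r*dt) * [p_u*5.368007 + p_m*2.098239 + p_d*0.000000] = 2.283025
  V(0,+0) = exp(-r*dt) * [p_u*2.283025 + p_m*0.357779 + p_d*0.000000] = 0.622501

Answer: Price = V(0,0) = 0.6225


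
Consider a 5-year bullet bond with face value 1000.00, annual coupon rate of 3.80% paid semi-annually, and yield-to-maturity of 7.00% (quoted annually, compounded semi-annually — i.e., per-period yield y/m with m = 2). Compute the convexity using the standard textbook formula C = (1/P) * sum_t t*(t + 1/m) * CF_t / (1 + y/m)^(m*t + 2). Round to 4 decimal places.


Coupon per period c = face * coupon_rate / m = 19.000000
Periods per year m = 2; per-period yield y/m = 0.035000
Number of cashflows N = 10
Cashflows (t years, CF_t, discount factor 1/(1+y/m)^(m*t), PV):
  t = 0.5000: CF_t = 19.000000, DF = 0.966184, PV = 18.357488
  t = 1.0000: CF_t = 19.000000, DF = 0.933511, PV = 17.736703
  t = 1.5000: CF_t = 19.000000, DF = 0.901943, PV = 17.136911
  t = 2.0000: CF_t = 19.000000, DF = 0.871442, PV = 16.557402
  t = 2.5000: CF_t = 19.000000, DF = 0.841973, PV = 15.997490
  t = 3.0000: CF_t = 19.000000, DF = 0.813501, PV = 15.456512
  t = 3.5000: CF_t = 19.000000, DF = 0.785991, PV = 14.933828
  t = 4.0000: CF_t = 19.000000, DF = 0.759412, PV = 14.428820
  t = 4.5000: CF_t = 19.000000, DF = 0.733731, PV = 13.940888
  t = 5.0000: CF_t = 1019.000000, DF = 0.708919, PV = 722.388271
Price P = sum_t PV_t = 866.934315
Convexity numerator sum_t t*(t + 1/m) * CF_t / (1+y/m)^(m*t + 2):
  t = 0.5000: term = 8.568456
  t = 1.0000: term = 24.836103
  t = 1.5000: term = 47.992471
  t = 2.0000: term = 77.282561
  t = 2.5000: term = 112.003712
  t = 3.0000: term = 151.502605
  t = 3.5000: term = 195.172439
  t = 4.0000: term = 242.450234
  t = 4.5000: term = 292.814293
  t = 5.0000: term = 18544.822476
Convexity = (1/P) * sum = 19697.445350 / 866.934315 = 22.720805

Answer: Convexity = 22.7208


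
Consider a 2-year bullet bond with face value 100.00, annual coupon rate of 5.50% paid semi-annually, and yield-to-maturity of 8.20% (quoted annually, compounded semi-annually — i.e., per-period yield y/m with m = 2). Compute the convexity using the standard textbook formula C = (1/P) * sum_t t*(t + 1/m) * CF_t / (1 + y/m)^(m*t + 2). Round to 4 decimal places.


Answer: Convexity = 4.3651

Derivation:
Coupon per period c = face * coupon_rate / m = 2.750000
Periods per year m = 2; per-period yield y/m = 0.041000
Number of cashflows N = 4
Cashflows (t years, CF_t, discount factor 1/(1+y/m)^(m*t), PV):
  t = 0.5000: CF_t = 2.750000, DF = 0.960615, PV = 2.641691
  t = 1.0000: CF_t = 2.750000, DF = 0.922781, PV = 2.537647
  t = 1.5000: CF_t = 2.750000, DF = 0.886437, PV = 2.437701
  t = 2.0000: CF_t = 102.750000, DF = 0.851524, PV = 87.494129
Price P = sum_t PV_t = 95.111168
Convexity numerator sum_t t*(t + 1/m) * CF_t / (1+y/m)^(m*t + 2):
  t = 0.5000: term = 1.218851
  t = 1.0000: term = 3.512538
  t = 1.5000: term = 6.748392
  t = 2.0000: term = 403.689504
Convexity = (1/P) * sum = 415.169285 / 95.111168 = 4.365095


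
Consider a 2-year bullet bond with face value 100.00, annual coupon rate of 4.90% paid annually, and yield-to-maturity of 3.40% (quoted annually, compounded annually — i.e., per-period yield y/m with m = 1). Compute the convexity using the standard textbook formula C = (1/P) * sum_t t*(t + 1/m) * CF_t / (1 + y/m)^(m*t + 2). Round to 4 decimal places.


Answer: Convexity = 5.4395

Derivation:
Coupon per period c = face * coupon_rate / m = 4.900000
Periods per year m = 1; per-period yield y/m = 0.034000
Number of cashflows N = 2
Cashflows (t years, CF_t, discount factor 1/(1+y/m)^(m*t), PV):
  t = 1.0000: CF_t = 4.900000, DF = 0.967118, PV = 4.738878
  t = 2.0000: CF_t = 104.900000, DF = 0.935317, PV = 98.114775
Price P = sum_t PV_t = 102.853653
Convexity numerator sum_t t*(t + 1/m) * CF_t / (1+y/m)^(m*t + 2):
  t = 1.0000: term = 8.864709
  t = 2.0000: term = 550.610620
Convexity = (1/P) * sum = 559.475328 / 102.853653 = 5.439528


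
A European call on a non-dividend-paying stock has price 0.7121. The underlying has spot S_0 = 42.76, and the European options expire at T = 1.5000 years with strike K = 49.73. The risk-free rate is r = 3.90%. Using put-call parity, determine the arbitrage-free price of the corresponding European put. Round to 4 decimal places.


Answer: Put price = 4.8564

Derivation:
Put-call parity: C - P = S_0 * exp(-qT) - K * exp(-rT).
S_0 * exp(-qT) = 42.7600 * 1.00000000 = 42.76000000
K * exp(-rT) = 49.7300 * 0.94317824 = 46.90425390
P = C - S*exp(-qT) + K*exp(-rT)
P = 0.7121 - 42.76000000 + 46.90425390 = 4.8564


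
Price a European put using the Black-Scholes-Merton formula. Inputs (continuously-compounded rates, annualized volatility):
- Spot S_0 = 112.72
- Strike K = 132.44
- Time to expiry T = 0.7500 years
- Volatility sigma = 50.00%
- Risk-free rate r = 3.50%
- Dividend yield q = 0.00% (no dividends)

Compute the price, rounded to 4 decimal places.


Answer: Price = 29.8423

Derivation:
d1 = (ln(S/K) + (r - q + 0.5*sigma^2) * T) / (sigma * sqrt(T)) = -0.09520008
d2 = d1 - sigma * sqrt(T) = -0.52821278
exp(-rT) = 0.97409154; exp(-qT) = 1.00000000
P = K * exp(-rT) * N(-d2) - S_0 * exp(-qT) * N(-d1)
N(-d1) = 0.53792205; N(-d2) = 0.70132417
P = 132.4400 * 0.97409154 * 0.70132417 - 112.7200 * 1.00000000 * 0.53792205 = 29.8423


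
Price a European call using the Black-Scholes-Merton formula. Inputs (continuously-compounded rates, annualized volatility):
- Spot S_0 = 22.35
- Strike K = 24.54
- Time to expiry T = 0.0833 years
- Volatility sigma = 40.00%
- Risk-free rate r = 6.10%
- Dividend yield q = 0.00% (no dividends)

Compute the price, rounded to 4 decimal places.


Answer: Price = 0.3439

Derivation:
d1 = (ln(S/K) + (r - q + 0.5*sigma^2) * T) / (sigma * sqrt(T)) = -0.70796858
d2 = d1 - sigma * sqrt(T) = -0.82341553
exp(-rT) = 0.99493159; exp(-qT) = 1.00000000
C = S_0 * exp(-qT) * N(d1) - K * exp(-rT) * N(d2)
N(d1) = 0.23948239; N(d2) = 0.20513587
C = 22.3500 * 1.00000000 * 0.23948239 - 24.5400 * 0.99493159 * 0.20513587 = 0.3439


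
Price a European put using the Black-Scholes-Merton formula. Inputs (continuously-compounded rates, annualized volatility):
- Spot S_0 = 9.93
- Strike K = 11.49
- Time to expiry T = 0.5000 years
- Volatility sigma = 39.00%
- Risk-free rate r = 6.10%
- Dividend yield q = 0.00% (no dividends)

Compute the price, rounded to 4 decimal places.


Answer: Price = 1.8620

Derivation:
d1 = (ln(S/K) + (r - q + 0.5*sigma^2) * T) / (sigma * sqrt(T)) = -0.28063659
d2 = d1 - sigma * sqrt(T) = -0.55640823
exp(-rT) = 0.96996043; exp(-qT) = 1.00000000
P = K * exp(-rT) * N(-d2) - S_0 * exp(-qT) * N(-d1)
N(-d1) = 0.61050543; N(-d2) = 0.71103409
P = 11.4900 * 0.96996043 * 0.71103409 - 9.9300 * 1.00000000 * 0.61050543 = 1.8620


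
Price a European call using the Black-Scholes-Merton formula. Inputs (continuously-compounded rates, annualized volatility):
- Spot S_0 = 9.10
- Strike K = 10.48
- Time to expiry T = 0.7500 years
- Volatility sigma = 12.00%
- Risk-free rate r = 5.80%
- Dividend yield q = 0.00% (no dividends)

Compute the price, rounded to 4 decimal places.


Answer: Price = 0.0925

Derivation:
d1 = (ln(S/K) + (r - q + 0.5*sigma^2) * T) / (sigma * sqrt(T)) = -0.88810198
d2 = d1 - sigma * sqrt(T) = -0.99202503
exp(-rT) = 0.95743255; exp(-qT) = 1.00000000
C = S_0 * exp(-qT) * N(d1) - K * exp(-rT) * N(d2)
N(d1) = 0.18724295; N(d2) = 0.16059266
C = 9.1000 * 1.00000000 * 0.18724295 - 10.4800 * 0.95743255 * 0.16059266 = 0.0925


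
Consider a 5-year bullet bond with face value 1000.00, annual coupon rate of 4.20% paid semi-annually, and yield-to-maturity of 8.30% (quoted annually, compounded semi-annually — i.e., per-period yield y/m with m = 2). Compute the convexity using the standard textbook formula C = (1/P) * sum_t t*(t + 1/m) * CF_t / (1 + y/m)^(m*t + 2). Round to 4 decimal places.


Coupon per period c = face * coupon_rate / m = 21.000000
Periods per year m = 2; per-period yield y/m = 0.041500
Number of cashflows N = 10
Cashflows (t years, CF_t, discount factor 1/(1+y/m)^(m*t), PV):
  t = 0.5000: CF_t = 21.000000, DF = 0.960154, PV = 20.163226
  t = 1.0000: CF_t = 21.000000, DF = 0.921895, PV = 19.359795
  t = 1.5000: CF_t = 21.000000, DF = 0.885161, PV = 18.588377
  t = 2.0000: CF_t = 21.000000, DF = 0.849890, PV = 17.847698
  t = 2.5000: CF_t = 21.000000, DF = 0.816025, PV = 17.136531
  t = 3.0000: CF_t = 21.000000, DF = 0.783510, PV = 16.453703
  t = 3.5000: CF_t = 21.000000, DF = 0.752290, PV = 15.798082
  t = 4.0000: CF_t = 21.000000, DF = 0.722314, PV = 15.168586
  t = 4.5000: CF_t = 21.000000, DF = 0.693532, PV = 14.564173
  t = 5.0000: CF_t = 1021.000000, DF = 0.665897, PV = 679.881148
Price P = sum_t PV_t = 834.961319
Convexity numerator sum_t t*(t + 1/m) * CF_t / (1+y/m)^(m*t + 2):
  t = 0.5000: term = 9.294188
  t = 1.0000: term = 26.771546
  t = 1.5000: term = 51.409594
  t = 2.0000: term = 82.268514
  t = 2.5000: term = 118.485618
  t = 3.0000: term = 159.270154
  t = 3.5000: term = 203.898421
  t = 4.0000: term = 251.709181
  t = 4.5000: term = 302.099353
  t = 5.0000: term = 17236.423037
Convexity = (1/P) * sum = 18441.629607 / 834.961319 = 22.086807

Answer: Convexity = 22.0868


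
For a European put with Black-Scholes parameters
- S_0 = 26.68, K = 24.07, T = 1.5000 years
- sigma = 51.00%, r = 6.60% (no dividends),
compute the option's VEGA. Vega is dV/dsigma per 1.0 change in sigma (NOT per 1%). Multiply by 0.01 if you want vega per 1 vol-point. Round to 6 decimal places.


d1 = 0.6356233273; d2 = 0.0110034429
phi(d1) = 0.3259709408; exp(-qT) = 1.0000000000; exp(-rT) = 0.9057427080
Vega = S * exp(-qT) * phi(d1) * sqrt(T) = 26.6800 * 1.0000000000 * 0.3259709408 * 1.2247448714 = 10.651489

Answer: Vega = 10.651489


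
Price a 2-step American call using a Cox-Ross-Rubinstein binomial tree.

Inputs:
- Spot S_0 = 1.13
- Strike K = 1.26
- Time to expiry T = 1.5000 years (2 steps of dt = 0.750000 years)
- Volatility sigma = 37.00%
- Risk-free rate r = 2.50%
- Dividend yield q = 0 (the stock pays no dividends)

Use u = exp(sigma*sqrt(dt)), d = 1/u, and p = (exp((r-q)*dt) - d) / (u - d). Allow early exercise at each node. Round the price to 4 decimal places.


dt = T/N = 0.750000
u = exp(sigma*sqrt(dt)) = 1.377719; d = 1/u = 0.725837
p = (exp((r-q)*dt) - d) / (u - d) = 0.449605
Discount per step: exp(-r*dt) = 0.981425
Stock lattice S(k, i) with i counting down-moves:
  k=0: S(0,0) = 1.1300
  k=1: S(1,0) = 1.5568; S(1,1) = 0.8202
  k=2: S(2,0) = 2.1449; S(2,1) = 1.1300; S(2,2) = 0.5953
Terminal payoffs V(N, i) = max(S_T - K, 0):
  V(2,0) = 0.884865; V(2,1) = 0.000000; V(2,2) = 0.000000
Backward induction: V(k, i) = exp(-r*dt) * [p * V(k+1, i) + (1-p) * V(k+1, i+1)]; then take max(V_cont, immediate exercise) for American.
  V(1,0) = exp(-r*dt) * [p*0.884865 + (1-p)*0.000000] = 0.390450; exercise = 0.296823; V(1,0) = max -> 0.390450
  V(1,1) = exp(-r*dt) * [p*0.000000 + (1-p)*0.000000] = 0.000000; exercise = 0.000000; V(1,1) = max -> 0.000000
  V(0,0) = exp(-r*dt) * [p*0.390450 + (1-p)*0.000000] = 0.172287; exercise = 0.000000; V(0,0) = max -> 0.172287

Answer: Price = V(0,0) = 0.1723


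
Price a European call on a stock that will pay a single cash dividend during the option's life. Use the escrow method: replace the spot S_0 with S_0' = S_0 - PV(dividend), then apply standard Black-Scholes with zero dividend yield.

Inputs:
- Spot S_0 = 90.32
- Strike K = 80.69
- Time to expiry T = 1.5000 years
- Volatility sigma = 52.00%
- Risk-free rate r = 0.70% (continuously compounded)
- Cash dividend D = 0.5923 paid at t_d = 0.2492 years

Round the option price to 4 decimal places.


Answer: Price = 26.4667

Derivation:
PV(D) = D * exp(-r * t_d) = 0.5923 * 0.99825712 = 0.59126769
S_0' = S_0 - PV(D) = 90.3200 - 0.59126769 = 89.72873231
d1 = (ln(S_0'/K) + (r + sigma^2/2)*T) / (sigma*sqrt(T)) = 0.50163726
d2 = d1 - sigma*sqrt(T) = -0.13523008
exp(-rT) = 0.98955493
N(d1) = 0.69203865; N(d2) = 0.44621498
C = S_0' * N(d1) - K * exp(-rT) * N(d2) = 89.72873231 * 0.69203865 - 80.6900 * 0.98955493 * 0.44621498 = 26.4667


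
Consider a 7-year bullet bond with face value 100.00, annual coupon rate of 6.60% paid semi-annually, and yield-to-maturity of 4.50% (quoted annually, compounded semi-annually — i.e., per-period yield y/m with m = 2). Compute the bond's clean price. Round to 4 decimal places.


Coupon per period c = face * coupon_rate / m = 3.300000
Periods per year m = 2; per-period yield y/m = 0.022500
Number of cashflows N = 14
Cashflows (t years, CF_t, discount factor 1/(1+y/m)^(m*t), PV):
  t = 0.5000: CF_t = 3.300000, DF = 0.977995, PV = 3.227384
  t = 1.0000: CF_t = 3.300000, DF = 0.956474, PV = 3.156366
  t = 1.5000: CF_t = 3.300000, DF = 0.935427, PV = 3.086910
  t = 2.0000: CF_t = 3.300000, DF = 0.914843, PV = 3.018983
  t = 2.5000: CF_t = 3.300000, DF = 0.894712, PV = 2.952551
  t = 3.0000: CF_t = 3.300000, DF = 0.875024, PV = 2.887580
  t = 3.5000: CF_t = 3.300000, DF = 0.855769, PV = 2.824039
  t = 4.0000: CF_t = 3.300000, DF = 0.836938, PV = 2.761897
  t = 4.5000: CF_t = 3.300000, DF = 0.818522, PV = 2.701121
  t = 5.0000: CF_t = 3.300000, DF = 0.800510, PV = 2.641683
  t = 5.5000: CF_t = 3.300000, DF = 0.782895, PV = 2.583553
  t = 6.0000: CF_t = 3.300000, DF = 0.765667, PV = 2.526703
  t = 6.5000: CF_t = 3.300000, DF = 0.748819, PV = 2.471103
  t = 7.0000: CF_t = 103.300000, DF = 0.732341, PV = 75.650863
Price P = sum_t PV_t = 112.490736

Answer: Price = 112.4907


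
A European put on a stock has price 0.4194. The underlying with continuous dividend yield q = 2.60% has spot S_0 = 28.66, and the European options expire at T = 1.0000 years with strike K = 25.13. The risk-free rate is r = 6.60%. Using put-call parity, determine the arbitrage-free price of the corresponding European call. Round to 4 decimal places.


Put-call parity: C - P = S_0 * exp(-qT) - K * exp(-rT).
S_0 * exp(-qT) = 28.6600 * 0.97433509 = 27.92444367
K * exp(-rT) = 25.1300 * 0.93613086 = 23.52496862
C = P + S*exp(-qT) - K*exp(-rT)
C = 0.4194 + 27.92444367 - 23.52496862 = 4.8189

Answer: Call price = 4.8189


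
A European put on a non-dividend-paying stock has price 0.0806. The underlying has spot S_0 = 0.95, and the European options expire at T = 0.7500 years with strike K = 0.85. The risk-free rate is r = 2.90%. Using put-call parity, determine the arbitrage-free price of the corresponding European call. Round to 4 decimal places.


Put-call parity: C - P = S_0 * exp(-qT) - K * exp(-rT).
S_0 * exp(-qT) = 0.9500 * 1.00000000 = 0.95000000
K * exp(-rT) = 0.8500 * 0.97848483 = 0.83171210
C = P + S*exp(-qT) - K*exp(-rT)
C = 0.0806 + 0.95000000 - 0.83171210 = 0.1989

Answer: Call price = 0.1989


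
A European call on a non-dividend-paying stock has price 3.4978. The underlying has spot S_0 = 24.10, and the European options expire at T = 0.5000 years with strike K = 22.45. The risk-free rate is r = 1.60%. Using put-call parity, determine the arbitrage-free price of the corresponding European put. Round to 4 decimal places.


Answer: Put price = 1.6689

Derivation:
Put-call parity: C - P = S_0 * exp(-qT) - K * exp(-rT).
S_0 * exp(-qT) = 24.1000 * 1.00000000 = 24.10000000
K * exp(-rT) = 22.4500 * 0.99203191 = 22.27111649
P = C - S*exp(-qT) + K*exp(-rT)
P = 3.4978 - 24.10000000 + 22.27111649 = 1.6689


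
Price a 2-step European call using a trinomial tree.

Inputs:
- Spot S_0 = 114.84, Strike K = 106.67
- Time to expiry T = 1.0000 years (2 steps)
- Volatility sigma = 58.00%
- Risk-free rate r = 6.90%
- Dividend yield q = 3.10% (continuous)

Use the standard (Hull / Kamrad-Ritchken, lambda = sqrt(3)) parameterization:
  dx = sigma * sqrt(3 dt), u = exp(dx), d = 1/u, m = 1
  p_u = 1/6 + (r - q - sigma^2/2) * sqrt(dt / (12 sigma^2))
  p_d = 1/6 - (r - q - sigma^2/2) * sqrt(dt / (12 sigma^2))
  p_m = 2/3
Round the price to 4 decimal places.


Answer: Price = V(0,0) = 27.9049

Derivation:
dt = T/N = 0.500000; dx = sigma*sqrt(3*dt) = 0.710352
u = exp(dx) = 2.034707; d = 1/u = 0.491471
p_u = 0.120844, p_m = 0.666667, p_d = 0.212489
Discount per step: exp(-r*dt) = 0.966088
Stock lattice S(k, j) with j the centered position index:
  k=0: S(0,+0) = 114.8400
  k=1: S(1,-1) = 56.4405; S(1,+0) = 114.8400; S(1,+1) = 233.6658
  k=2: S(2,-2) = 27.7389; S(2,-1) = 56.4405; S(2,+0) = 114.8400; S(2,+1) = 233.6658; S(2,+2) = 475.4415
Terminal payoffs V(N, j) = max(S_T - K, 0):
  V(2,-2) = 0.000000; V(2,-1) = 0.000000; V(2,+0) = 8.170000; V(2,+1) = 126.995798; V(2,+2) = 368.771529
Backward induction: V(k, j) = exp(-r*dt) * [p_u * V(k+1, j+1) + p_m * V(k+1, j) + p_d * V(k+1, j-1)]
  V(1,-1) = exp(-r*dt) * [p_u*8.170000 + p_m*0.000000 + p_d*0.000000] = 0.953817
  V(1,+0) = exp(-r*dt) * [p_u*126.995798 + p_m*8.170000 + p_d*0.000000] = 20.088249
  V(1,+1) = exp(-r*dt) * [p_u*368.771529 + p_m*126.995798 + p_d*8.170000] = 126.522642
  V(0,+0) = exp(-r*dt) * [p_u*126.522642 + p_m*20.088249 + p_d*0.953817] = 27.904866


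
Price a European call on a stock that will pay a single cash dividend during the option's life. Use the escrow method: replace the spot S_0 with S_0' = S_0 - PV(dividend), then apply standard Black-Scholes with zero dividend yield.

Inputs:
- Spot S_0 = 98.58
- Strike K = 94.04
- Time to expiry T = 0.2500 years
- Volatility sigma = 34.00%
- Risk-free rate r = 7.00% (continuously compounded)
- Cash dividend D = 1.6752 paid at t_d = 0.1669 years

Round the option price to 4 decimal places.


Answer: Price = 8.9206

Derivation:
PV(D) = D * exp(-r * t_d) = 1.6752 * 0.98838498 = 1.65574252
S_0' = S_0 - PV(D) = 98.5800 - 1.65574252 = 96.92425748
d1 = (ln(S_0'/K) + (r + sigma^2/2)*T) / (sigma*sqrt(T)) = 0.36564470
d2 = d1 - sigma*sqrt(T) = 0.19564470
exp(-rT) = 0.98265224
N(d1) = 0.64268489; N(d2) = 0.57755586
C = S_0' * N(d1) - K * exp(-rT) * N(d2) = 96.92425748 * 0.64268489 - 94.0400 * 0.98265224 * 0.57755586 = 8.9206


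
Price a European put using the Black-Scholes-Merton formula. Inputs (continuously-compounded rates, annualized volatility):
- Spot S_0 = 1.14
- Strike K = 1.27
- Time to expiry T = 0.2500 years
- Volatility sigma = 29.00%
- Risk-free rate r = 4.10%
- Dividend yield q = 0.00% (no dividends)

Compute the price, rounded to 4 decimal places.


Answer: Price = 0.1429

Derivation:
d1 = (ln(S/K) + (r - q + 0.5*sigma^2) * T) / (sigma * sqrt(T)) = -0.60155957
d2 = d1 - sigma * sqrt(T) = -0.74655957
exp(-rT) = 0.98980235; exp(-qT) = 1.00000000
P = K * exp(-rT) * N(-d2) - S_0 * exp(-qT) * N(-d1)
N(-d1) = 0.72626633; N(-d2) = 0.77233527
P = 1.2700 * 0.98980235 * 0.77233527 - 1.1400 * 1.00000000 * 0.72626633 = 0.1429
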